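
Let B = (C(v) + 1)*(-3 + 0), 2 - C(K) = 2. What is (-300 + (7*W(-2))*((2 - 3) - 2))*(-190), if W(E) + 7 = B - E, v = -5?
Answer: 25080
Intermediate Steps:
C(K) = 0 (C(K) = 2 - 1*2 = 2 - 2 = 0)
B = -3 (B = (0 + 1)*(-3 + 0) = 1*(-3) = -3)
W(E) = -10 - E (W(E) = -7 + (-3 - E) = -10 - E)
(-300 + (7*W(-2))*((2 - 3) - 2))*(-190) = (-300 + (7*(-10 - 1*(-2)))*((2 - 3) - 2))*(-190) = (-300 + (7*(-10 + 2))*(-1 - 2))*(-190) = (-300 + (7*(-8))*(-3))*(-190) = (-300 - 56*(-3))*(-190) = (-300 + 168)*(-190) = -132*(-190) = 25080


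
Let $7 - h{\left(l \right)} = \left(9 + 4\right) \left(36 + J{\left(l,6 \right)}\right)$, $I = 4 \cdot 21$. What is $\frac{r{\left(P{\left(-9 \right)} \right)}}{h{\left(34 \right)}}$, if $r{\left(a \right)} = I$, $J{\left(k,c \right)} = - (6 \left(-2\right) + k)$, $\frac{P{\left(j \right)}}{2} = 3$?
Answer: $- \frac{12}{25} \approx -0.48$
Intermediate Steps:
$I = 84$
$P{\left(j \right)} = 6$ ($P{\left(j \right)} = 2 \cdot 3 = 6$)
$J{\left(k,c \right)} = 12 - k$ ($J{\left(k,c \right)} = - (-12 + k) = 12 - k$)
$r{\left(a \right)} = 84$
$h{\left(l \right)} = -617 + 13 l$ ($h{\left(l \right)} = 7 - \left(9 + 4\right) \left(36 - \left(-12 + l\right)\right) = 7 - 13 \left(48 - l\right) = 7 - \left(624 - 13 l\right) = 7 + \left(-624 + 13 l\right) = -617 + 13 l$)
$\frac{r{\left(P{\left(-9 \right)} \right)}}{h{\left(34 \right)}} = \frac{84}{-617 + 13 \cdot 34} = \frac{84}{-617 + 442} = \frac{84}{-175} = 84 \left(- \frac{1}{175}\right) = - \frac{12}{25}$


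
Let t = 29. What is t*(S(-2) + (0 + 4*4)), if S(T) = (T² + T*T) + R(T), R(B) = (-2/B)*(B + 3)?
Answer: 725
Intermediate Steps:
R(B) = -2*(3 + B)/B (R(B) = (-2/B)*(3 + B) = -2*(3 + B)/B)
S(T) = -2 - 6/T + 2*T² (S(T) = (T² + T*T) + (-2 - 6/T) = (T² + T²) + (-2 - 6/T) = 2*T² + (-2 - 6/T) = -2 - 6/T + 2*T²)
t*(S(-2) + (0 + 4*4)) = 29*((-2 - 6/(-2) + 2*(-2)²) + (0 + 4*4)) = 29*((-2 - 6*(-½) + 2*4) + (0 + 16)) = 29*((-2 + 3 + 8) + 16) = 29*(9 + 16) = 29*25 = 725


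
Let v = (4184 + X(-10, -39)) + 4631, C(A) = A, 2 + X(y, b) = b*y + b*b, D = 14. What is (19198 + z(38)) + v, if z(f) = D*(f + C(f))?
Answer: 30986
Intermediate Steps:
X(y, b) = -2 + b**2 + b*y (X(y, b) = -2 + (b*y + b*b) = -2 + (b*y + b**2) = -2 + (b**2 + b*y) = -2 + b**2 + b*y)
z(f) = 28*f (z(f) = 14*(f + f) = 14*(2*f) = 28*f)
v = 10724 (v = (4184 + (-2 + (-39)**2 - 39*(-10))) + 4631 = (4184 + (-2 + 1521 + 390)) + 4631 = (4184 + 1909) + 4631 = 6093 + 4631 = 10724)
(19198 + z(38)) + v = (19198 + 28*38) + 10724 = (19198 + 1064) + 10724 = 20262 + 10724 = 30986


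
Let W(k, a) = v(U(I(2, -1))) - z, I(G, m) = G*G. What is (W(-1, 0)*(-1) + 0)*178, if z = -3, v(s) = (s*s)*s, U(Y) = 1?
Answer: -712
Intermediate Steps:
I(G, m) = G²
v(s) = s³ (v(s) = s²*s = s³)
W(k, a) = 4 (W(k, a) = 1³ - 1*(-3) = 1 + 3 = 4)
(W(-1, 0)*(-1) + 0)*178 = (4*(-1) + 0)*178 = (-4 + 0)*178 = -4*178 = -712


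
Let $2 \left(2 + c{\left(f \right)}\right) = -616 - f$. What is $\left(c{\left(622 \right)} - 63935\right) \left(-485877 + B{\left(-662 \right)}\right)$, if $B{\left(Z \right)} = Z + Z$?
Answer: $31451747756$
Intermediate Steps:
$B{\left(Z \right)} = 2 Z$
$c{\left(f \right)} = -310 - \frac{f}{2}$ ($c{\left(f \right)} = -2 + \frac{-616 - f}{2} = -2 - \left(308 + \frac{f}{2}\right) = -310 - \frac{f}{2}$)
$\left(c{\left(622 \right)} - 63935\right) \left(-485877 + B{\left(-662 \right)}\right) = \left(\left(-310 - 311\right) - 63935\right) \left(-485877 + 2 \left(-662\right)\right) = \left(\left(-310 - 311\right) - 63935\right) \left(-485877 - 1324\right) = \left(-621 - 63935\right) \left(-487201\right) = \left(-64556\right) \left(-487201\right) = 31451747756$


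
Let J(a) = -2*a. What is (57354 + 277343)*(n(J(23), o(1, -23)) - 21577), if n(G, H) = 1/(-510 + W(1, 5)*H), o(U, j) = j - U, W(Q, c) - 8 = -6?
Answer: -4029740834999/558 ≈ -7.2218e+9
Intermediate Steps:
W(Q, c) = 2 (W(Q, c) = 8 - 6 = 2)
n(G, H) = 1/(-510 + 2*H)
(57354 + 277343)*(n(J(23), o(1, -23)) - 21577) = (57354 + 277343)*(1/(2*(-255 + (-23 - 1*1))) - 21577) = 334697*(1/(2*(-255 + (-23 - 1))) - 21577) = 334697*(1/(2*(-255 - 24)) - 21577) = 334697*((½)/(-279) - 21577) = 334697*((½)*(-1/279) - 21577) = 334697*(-1/558 - 21577) = 334697*(-12039967/558) = -4029740834999/558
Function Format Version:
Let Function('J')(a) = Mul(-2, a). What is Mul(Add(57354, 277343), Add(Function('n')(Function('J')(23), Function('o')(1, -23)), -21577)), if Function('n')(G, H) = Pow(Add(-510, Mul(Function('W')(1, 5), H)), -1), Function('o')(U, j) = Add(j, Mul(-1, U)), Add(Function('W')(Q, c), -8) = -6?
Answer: Rational(-4029740834999, 558) ≈ -7.2218e+9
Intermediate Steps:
Function('W')(Q, c) = 2 (Function('W')(Q, c) = Add(8, -6) = 2)
Function('n')(G, H) = Pow(Add(-510, Mul(2, H)), -1)
Mul(Add(57354, 277343), Add(Function('n')(Function('J')(23), Function('o')(1, -23)), -21577)) = Mul(Add(57354, 277343), Add(Mul(Rational(1, 2), Pow(Add(-255, Add(-23, Mul(-1, 1))), -1)), -21577)) = Mul(334697, Add(Mul(Rational(1, 2), Pow(Add(-255, Add(-23, -1)), -1)), -21577)) = Mul(334697, Add(Mul(Rational(1, 2), Pow(Add(-255, -24), -1)), -21577)) = Mul(334697, Add(Mul(Rational(1, 2), Pow(-279, -1)), -21577)) = Mul(334697, Add(Mul(Rational(1, 2), Rational(-1, 279)), -21577)) = Mul(334697, Add(Rational(-1, 558), -21577)) = Mul(334697, Rational(-12039967, 558)) = Rational(-4029740834999, 558)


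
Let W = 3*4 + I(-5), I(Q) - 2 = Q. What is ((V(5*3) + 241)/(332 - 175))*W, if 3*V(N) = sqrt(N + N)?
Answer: 2169/157 + 3*sqrt(30)/157 ≈ 13.920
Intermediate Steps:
I(Q) = 2 + Q
V(N) = sqrt(2)*sqrt(N)/3 (V(N) = sqrt(N + N)/3 = sqrt(2*N)/3 = (sqrt(2)*sqrt(N))/3 = sqrt(2)*sqrt(N)/3)
W = 9 (W = 3*4 + (2 - 5) = 12 - 3 = 9)
((V(5*3) + 241)/(332 - 175))*W = ((sqrt(2)*sqrt(5*3)/3 + 241)/(332 - 175))*9 = ((sqrt(2)*sqrt(15)/3 + 241)/157)*9 = ((sqrt(30)/3 + 241)*(1/157))*9 = ((241 + sqrt(30)/3)*(1/157))*9 = (241/157 + sqrt(30)/471)*9 = 2169/157 + 3*sqrt(30)/157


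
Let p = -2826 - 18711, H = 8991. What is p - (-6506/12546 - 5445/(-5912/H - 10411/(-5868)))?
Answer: -136823846767960/8212567689 ≈ -16660.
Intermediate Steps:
p = -21537
p - (-6506/12546 - 5445/(-5912/H - 10411/(-5868))) = -21537 - (-6506/12546 - 5445/(-5912/8991 - 10411/(-5868))) = -21537 - (-6506*1/12546 - 5445/(-5912*1/8991 - 10411*(-1/5868))) = -21537 - (-3253/6273 - 5445/(-5912/8991 + 10411/5868)) = -21537 - (-3253/6273 - 5445/6545965/5862132) = -21537 - (-3253/6273 - 5445*5862132/6545965) = -21537 - (-3253/6273 - 6383861748/1309193) = -21537 - 1*(-40050223550033/8212567689) = -21537 + 40050223550033/8212567689 = -136823846767960/8212567689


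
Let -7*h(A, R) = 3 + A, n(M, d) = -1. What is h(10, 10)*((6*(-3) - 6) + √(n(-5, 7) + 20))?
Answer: 312/7 - 13*√19/7 ≈ 36.476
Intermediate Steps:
h(A, R) = -3/7 - A/7 (h(A, R) = -(3 + A)/7 = -3/7 - A/7)
h(10, 10)*((6*(-3) - 6) + √(n(-5, 7) + 20)) = (-3/7 - ⅐*10)*((6*(-3) - 6) + √(-1 + 20)) = (-3/7 - 10/7)*((-18 - 6) + √19) = -13*(-24 + √19)/7 = 312/7 - 13*√19/7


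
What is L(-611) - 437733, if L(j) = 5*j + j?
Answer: -441399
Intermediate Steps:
L(j) = 6*j
L(-611) - 437733 = 6*(-611) - 437733 = -3666 - 437733 = -441399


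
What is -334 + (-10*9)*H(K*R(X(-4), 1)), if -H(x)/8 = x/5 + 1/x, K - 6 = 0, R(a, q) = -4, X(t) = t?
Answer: -3820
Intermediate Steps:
K = 6 (K = 6 + 0 = 6)
H(x) = -8/x - 8*x/5 (H(x) = -8*(x/5 + 1/x) = -8*(1/x + x/5) = -8/x - 8*x/5)
-334 + (-10*9)*H(K*R(X(-4), 1)) = -334 + (-10*9)*(-8/(6*(-4)) - 48*(-4)/5) = -334 - 90*(-8/(-24) - 8/5*(-24)) = -334 - 90*(-8*(-1/24) + 192/5) = -334 - 90*(⅓ + 192/5) = -334 - 90*581/15 = -334 - 3486 = -3820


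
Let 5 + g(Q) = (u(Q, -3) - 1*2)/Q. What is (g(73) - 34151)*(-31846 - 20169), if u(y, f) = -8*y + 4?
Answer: 129723849550/73 ≈ 1.7770e+9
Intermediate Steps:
u(y, f) = 4 - 8*y
g(Q) = -5 + (2 - 8*Q)/Q (g(Q) = -5 + ((4 - 8*Q) - 1*2)/Q = -5 + ((4 - 8*Q) - 2)/Q = -5 + (2 - 8*Q)/Q)
(g(73) - 34151)*(-31846 - 20169) = ((-13 + 2/73) - 34151)*(-31846 - 20169) = ((-13 + 2*(1/73)) - 34151)*(-52015) = ((-13 + 2/73) - 34151)*(-52015) = (-947/73 - 34151)*(-52015) = -2493970/73*(-52015) = 129723849550/73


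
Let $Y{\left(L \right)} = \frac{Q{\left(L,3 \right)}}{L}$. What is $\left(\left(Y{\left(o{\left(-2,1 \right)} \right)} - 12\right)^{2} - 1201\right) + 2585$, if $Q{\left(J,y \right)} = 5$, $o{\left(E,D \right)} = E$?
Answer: $\frac{6377}{4} \approx 1594.3$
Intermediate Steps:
$Y{\left(L \right)} = \frac{5}{L}$
$\left(\left(Y{\left(o{\left(-2,1 \right)} \right)} - 12\right)^{2} - 1201\right) + 2585 = \left(\left(\frac{5}{-2} - 12\right)^{2} - 1201\right) + 2585 = \left(\left(5 \left(- \frac{1}{2}\right) - 12\right)^{2} - 1201\right) + 2585 = \left(\left(- \frac{5}{2} - 12\right)^{2} - 1201\right) + 2585 = \left(\left(- \frac{29}{2}\right)^{2} - 1201\right) + 2585 = \left(\frac{841}{4} - 1201\right) + 2585 = - \frac{3963}{4} + 2585 = \frac{6377}{4}$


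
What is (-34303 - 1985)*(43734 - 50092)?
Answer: 230719104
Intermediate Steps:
(-34303 - 1985)*(43734 - 50092) = -36288*(-6358) = 230719104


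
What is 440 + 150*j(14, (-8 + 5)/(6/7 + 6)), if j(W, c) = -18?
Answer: -2260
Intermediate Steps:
440 + 150*j(14, (-8 + 5)/(6/7 + 6)) = 440 + 150*(-18) = 440 - 2700 = -2260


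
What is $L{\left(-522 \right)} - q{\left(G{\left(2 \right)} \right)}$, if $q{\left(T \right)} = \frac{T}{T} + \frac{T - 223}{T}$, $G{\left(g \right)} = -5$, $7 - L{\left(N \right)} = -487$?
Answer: $\frac{2237}{5} \approx 447.4$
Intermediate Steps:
$L{\left(N \right)} = 494$ ($L{\left(N \right)} = 7 - -487 = 7 + 487 = 494$)
$q{\left(T \right)} = 1 + \frac{-223 + T}{T}$
$L{\left(-522 \right)} - q{\left(G{\left(2 \right)} \right)} = 494 - \left(2 - \frac{223}{-5}\right) = 494 - \left(2 - - \frac{223}{5}\right) = 494 - \left(2 + \frac{223}{5}\right) = 494 - \frac{233}{5} = \frac{2237}{5}$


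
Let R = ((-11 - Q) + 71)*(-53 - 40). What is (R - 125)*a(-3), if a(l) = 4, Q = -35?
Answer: -35840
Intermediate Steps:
R = -8835 (R = ((-11 - 1*(-35)) + 71)*(-53 - 40) = ((-11 + 35) + 71)*(-93) = (24 + 71)*(-93) = 95*(-93) = -8835)
(R - 125)*a(-3) = (-8835 - 125)*4 = -8960*4 = -35840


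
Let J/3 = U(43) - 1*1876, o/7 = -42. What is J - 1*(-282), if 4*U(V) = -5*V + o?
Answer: -22911/4 ≈ -5727.8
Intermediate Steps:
o = -294 (o = 7*(-42) = -294)
U(V) = -147/2 - 5*V/4 (U(V) = (-5*V - 294)/4 = (-294 - 5*V)/4 = -147/2 - 5*V/4)
J = -24039/4 (J = 3*((-147/2 - 5/4*43) - 1*1876) = 3*((-147/2 - 215/4) - 1876) = 3*(-509/4 - 1876) = 3*(-8013/4) = -24039/4 ≈ -6009.8)
J - 1*(-282) = -24039/4 - 1*(-282) = -24039/4 + 282 = -22911/4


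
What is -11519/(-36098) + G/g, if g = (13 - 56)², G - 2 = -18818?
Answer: -657921337/66745202 ≈ -9.8572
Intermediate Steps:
G = -18816 (G = 2 - 18818 = -18816)
g = 1849 (g = (-43)² = 1849)
-11519/(-36098) + G/g = -11519/(-36098) - 18816/1849 = -11519*(-1/36098) - 18816*1/1849 = 11519/36098 - 18816/1849 = -657921337/66745202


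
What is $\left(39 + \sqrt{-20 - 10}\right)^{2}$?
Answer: $\left(39 + i \sqrt{30}\right)^{2} \approx 1491.0 + 427.22 i$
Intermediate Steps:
$\left(39 + \sqrt{-20 - 10}\right)^{2} = \left(39 + \sqrt{-30}\right)^{2} = \left(39 + i \sqrt{30}\right)^{2}$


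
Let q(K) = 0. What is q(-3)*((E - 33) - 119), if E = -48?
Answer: 0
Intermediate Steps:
q(-3)*((E - 33) - 119) = 0*((-48 - 33) - 119) = 0*(-81 - 119) = 0*(-200) = 0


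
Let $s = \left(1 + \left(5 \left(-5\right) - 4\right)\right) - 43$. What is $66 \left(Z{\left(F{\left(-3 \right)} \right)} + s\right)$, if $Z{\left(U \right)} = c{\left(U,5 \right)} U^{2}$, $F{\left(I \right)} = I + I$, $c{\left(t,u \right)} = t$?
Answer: $-18942$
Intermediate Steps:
$F{\left(I \right)} = 2 I$
$Z{\left(U \right)} = U^{3}$ ($Z{\left(U \right)} = U U^{2} = U^{3}$)
$s = -71$ ($s = \left(1 - 29\right) - 43 = -28 - 43 = -71$)
$66 \left(Z{\left(F{\left(-3 \right)} \right)} + s\right) = 66 \left(\left(2 \left(-3\right)\right)^{3} - 71\right) = 66 \left(\left(-6\right)^{3} - 71\right) = 66 \left(-216 - 71\right) = 66 \left(-287\right) = -18942$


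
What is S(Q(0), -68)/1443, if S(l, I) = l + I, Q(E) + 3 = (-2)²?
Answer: -67/1443 ≈ -0.046431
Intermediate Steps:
Q(E) = 1 (Q(E) = -3 + (-2)² = -3 + 4 = 1)
S(l, I) = I + l
S(Q(0), -68)/1443 = (-68 + 1)/1443 = -67*1/1443 = -67/1443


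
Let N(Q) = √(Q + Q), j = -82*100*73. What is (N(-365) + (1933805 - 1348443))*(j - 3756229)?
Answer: -2549151413098 - 4354829*I*√730 ≈ -2.5492e+12 - 1.1766e+8*I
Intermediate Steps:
j = -598600 (j = -8200*73 = -598600)
N(Q) = √2*√Q (N(Q) = √(2*Q) = √2*√Q)
(N(-365) + (1933805 - 1348443))*(j - 3756229) = (√2*√(-365) + (1933805 - 1348443))*(-598600 - 3756229) = (√2*(I*√365) + 585362)*(-4354829) = (I*√730 + 585362)*(-4354829) = (585362 + I*√730)*(-4354829) = -2549151413098 - 4354829*I*√730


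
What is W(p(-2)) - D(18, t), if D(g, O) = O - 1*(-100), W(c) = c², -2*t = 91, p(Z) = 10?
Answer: 91/2 ≈ 45.500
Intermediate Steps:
t = -91/2 (t = -½*91 = -91/2 ≈ -45.500)
D(g, O) = 100 + O (D(g, O) = O + 100 = 100 + O)
W(p(-2)) - D(18, t) = 10² - (100 - 91/2) = 100 - 1*109/2 = 100 - 109/2 = 91/2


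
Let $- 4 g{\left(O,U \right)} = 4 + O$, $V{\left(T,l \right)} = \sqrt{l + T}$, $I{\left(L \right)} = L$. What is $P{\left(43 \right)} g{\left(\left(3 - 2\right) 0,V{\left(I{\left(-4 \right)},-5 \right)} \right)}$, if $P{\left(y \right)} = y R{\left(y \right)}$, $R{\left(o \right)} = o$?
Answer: $-1849$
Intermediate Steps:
$P{\left(y \right)} = y^{2}$ ($P{\left(y \right)} = y y = y^{2}$)
$V{\left(T,l \right)} = \sqrt{T + l}$
$g{\left(O,U \right)} = -1 - \frac{O}{4}$ ($g{\left(O,U \right)} = - \frac{4 + O}{4} = -1 - \frac{O}{4}$)
$P{\left(43 \right)} g{\left(\left(3 - 2\right) 0,V{\left(I{\left(-4 \right)},-5 \right)} \right)} = 43^{2} \left(-1 - \frac{\left(3 - 2\right) 0}{4}\right) = 1849 \left(-1 - \frac{1 \cdot 0}{4}\right) = 1849 \left(-1 - 0\right) = 1849 \left(-1 + 0\right) = 1849 \left(-1\right) = -1849$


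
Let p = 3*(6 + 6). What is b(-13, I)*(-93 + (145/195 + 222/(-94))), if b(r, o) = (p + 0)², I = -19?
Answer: -74923920/611 ≈ -1.2263e+5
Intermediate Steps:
p = 36 (p = 3*12 = 36)
b(r, o) = 1296 (b(r, o) = (36 + 0)² = 36² = 1296)
b(-13, I)*(-93 + (145/195 + 222/(-94))) = 1296*(-93 + (145/195 + 222/(-94))) = 1296*(-93 + (145*(1/195) + 222*(-1/94))) = 1296*(-93 + (29/39 - 111/47)) = 1296*(-93 - 2966/1833) = 1296*(-173435/1833) = -74923920/611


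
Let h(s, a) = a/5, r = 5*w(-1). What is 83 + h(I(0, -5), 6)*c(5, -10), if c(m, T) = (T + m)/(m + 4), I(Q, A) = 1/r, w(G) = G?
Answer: 247/3 ≈ 82.333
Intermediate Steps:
r = -5 (r = 5*(-1) = -5)
I(Q, A) = -⅕ (I(Q, A) = 1/(-5) = -⅕)
c(m, T) = (T + m)/(4 + m)
h(s, a) = a/5
83 + h(I(0, -5), 6)*c(5, -10) = 83 + ((⅕)*6)*((-10 + 5)/(4 + 5)) = 83 + 6*(-5/9)/5 = 83 + 6*((⅑)*(-5))/5 = 83 + (6/5)*(-5/9) = 83 - ⅔ = 247/3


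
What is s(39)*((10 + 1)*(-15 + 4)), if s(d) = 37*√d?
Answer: -4477*√39 ≈ -27959.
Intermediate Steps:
s(39)*((10 + 1)*(-15 + 4)) = (37*√39)*((10 + 1)*(-15 + 4)) = (37*√39)*(11*(-11)) = (37*√39)*(-121) = -4477*√39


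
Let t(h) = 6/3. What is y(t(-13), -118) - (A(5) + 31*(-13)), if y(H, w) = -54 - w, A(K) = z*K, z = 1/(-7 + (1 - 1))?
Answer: 3274/7 ≈ 467.71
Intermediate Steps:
z = -1/7 (z = 1/(-7 + 0) = 1/(-7) = -1/7 ≈ -0.14286)
t(h) = 2 (t(h) = 6*(1/3) = 2)
A(K) = -K/7
y(t(-13), -118) - (A(5) + 31*(-13)) = (-54 - 1*(-118)) - (-1/7*5 + 31*(-13)) = (-54 + 118) - (-5/7 - 403) = 64 - 1*(-2826/7) = 64 + 2826/7 = 3274/7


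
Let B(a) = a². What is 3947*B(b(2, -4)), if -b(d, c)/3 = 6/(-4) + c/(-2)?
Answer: 35523/4 ≈ 8880.8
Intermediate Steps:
b(d, c) = 9/2 + 3*c/2 (b(d, c) = -3*(6/(-4) + c/(-2)) = -3*(6*(-¼) + c*(-½)) = -3*(-3/2 - c/2) = 9/2 + 3*c/2)
3947*B(b(2, -4)) = 3947*(9/2 + (3/2)*(-4))² = 3947*(9/2 - 6)² = 3947*(-3/2)² = 3947*(9/4) = 35523/4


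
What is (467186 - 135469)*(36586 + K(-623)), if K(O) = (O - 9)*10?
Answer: 10039746722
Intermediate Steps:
K(O) = -90 + 10*O (K(O) = (-9 + O)*10 = -90 + 10*O)
(467186 - 135469)*(36586 + K(-623)) = (467186 - 135469)*(36586 + (-90 + 10*(-623))) = 331717*(36586 + (-90 - 6230)) = 331717*(36586 - 6320) = 331717*30266 = 10039746722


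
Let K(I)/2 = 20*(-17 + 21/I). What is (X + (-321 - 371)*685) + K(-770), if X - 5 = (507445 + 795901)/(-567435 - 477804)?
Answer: -5457893877829/11497629 ≈ -4.7470e+5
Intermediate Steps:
X = 3922849/1045239 (X = 5 + (507445 + 795901)/(-567435 - 477804) = 5 + 1303346/(-1045239) = 5 + 1303346*(-1/1045239) = 5 - 1303346/1045239 = 3922849/1045239 ≈ 3.7531)
K(I) = -680 + 840/I (K(I) = 2*(20*(-17 + 21/I)) = 2*(-340 + 420/I) = -680 + 840/I)
(X + (-321 - 371)*685) + K(-770) = (3922849/1045239 + (-321 - 371)*685) + (-680 + 840/(-770)) = (3922849/1045239 - 692*685) + (-680 + 840*(-1/770)) = (3922849/1045239 - 474020) + (-680 - 12/11) = -495460267931/1045239 - 7492/11 = -5457893877829/11497629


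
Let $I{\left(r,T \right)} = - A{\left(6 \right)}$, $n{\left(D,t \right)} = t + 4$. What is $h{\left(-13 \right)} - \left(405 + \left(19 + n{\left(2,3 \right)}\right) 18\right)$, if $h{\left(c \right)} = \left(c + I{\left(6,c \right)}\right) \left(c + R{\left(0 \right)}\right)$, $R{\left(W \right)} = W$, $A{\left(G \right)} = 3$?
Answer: $-665$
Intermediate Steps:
$n{\left(D,t \right)} = 4 + t$
$I{\left(r,T \right)} = -3$ ($I{\left(r,T \right)} = \left(-1\right) 3 = -3$)
$h{\left(c \right)} = c \left(-3 + c\right)$ ($h{\left(c \right)} = \left(c - 3\right) \left(c + 0\right) = \left(-3 + c\right) c = c \left(-3 + c\right)$)
$h{\left(-13 \right)} - \left(405 + \left(19 + n{\left(2,3 \right)}\right) 18\right) = - 13 \left(-3 - 13\right) - \left(405 + \left(19 + \left(4 + 3\right)\right) 18\right) = \left(-13\right) \left(-16\right) - \left(405 + \left(19 + 7\right) 18\right) = 208 - \left(405 + 26 \cdot 18\right) = 208 - 873 = -665$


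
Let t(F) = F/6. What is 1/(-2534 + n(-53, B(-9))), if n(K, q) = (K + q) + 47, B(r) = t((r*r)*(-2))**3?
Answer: -1/22223 ≈ -4.4998e-5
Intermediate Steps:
t(F) = F/6 (t(F) = F*(1/6) = F/6)
B(r) = -r**6/27 (B(r) = (((r*r)*(-2))/6)**3 = ((r**2*(-2))/6)**3 = ((-2*r**2)/6)**3 = (-r**2/3)**3 = -r**6/27)
n(K, q) = 47 + K + q
1/(-2534 + n(-53, B(-9))) = 1/(-2534 + (47 - 53 - 1/27*(-9)**6)) = 1/(-2534 + (47 - 53 - 1/27*531441)) = 1/(-2534 + (47 - 53 - 19683)) = 1/(-2534 - 19689) = 1/(-22223) = -1/22223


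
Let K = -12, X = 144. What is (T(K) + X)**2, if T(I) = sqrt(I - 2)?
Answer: (144 + I*sqrt(14))**2 ≈ 20722.0 + 1077.6*I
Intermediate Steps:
T(I) = sqrt(-2 + I)
(T(K) + X)**2 = (sqrt(-2 - 12) + 144)**2 = (sqrt(-14) + 144)**2 = (I*sqrt(14) + 144)**2 = (144 + I*sqrt(14))**2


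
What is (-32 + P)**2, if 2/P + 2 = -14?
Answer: 66049/64 ≈ 1032.0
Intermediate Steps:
P = -1/8 (P = 2/(-2 - 14) = 2/(-16) = 2*(-1/16) = -1/8 ≈ -0.12500)
(-32 + P)**2 = (-32 - 1/8)**2 = (-257/8)**2 = 66049/64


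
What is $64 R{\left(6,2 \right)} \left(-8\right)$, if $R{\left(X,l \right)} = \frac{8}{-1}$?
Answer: $4096$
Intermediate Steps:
$R{\left(X,l \right)} = -8$ ($R{\left(X,l \right)} = 8 \left(-1\right) = -8$)
$64 R{\left(6,2 \right)} \left(-8\right) = 64 \left(-8\right) \left(-8\right) = \left(-512\right) \left(-8\right) = 4096$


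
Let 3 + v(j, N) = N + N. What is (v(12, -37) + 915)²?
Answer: 702244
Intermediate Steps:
v(j, N) = -3 + 2*N (v(j, N) = -3 + (N + N) = -3 + 2*N)
(v(12, -37) + 915)² = ((-3 + 2*(-37)) + 915)² = ((-3 - 74) + 915)² = (-77 + 915)² = 838² = 702244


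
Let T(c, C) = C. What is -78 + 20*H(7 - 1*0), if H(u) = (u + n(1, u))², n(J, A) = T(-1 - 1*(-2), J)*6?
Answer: 3302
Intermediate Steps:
n(J, A) = 6*J (n(J, A) = J*6 = 6*J)
H(u) = (6 + u)² (H(u) = (u + 6*1)² = (u + 6)² = (6 + u)²)
-78 + 20*H(7 - 1*0) = -78 + 20*(6 + (7 - 1*0))² = -78 + 20*(6 + (7 + 0))² = -78 + 20*(6 + 7)² = -78 + 20*13² = -78 + 20*169 = -78 + 3380 = 3302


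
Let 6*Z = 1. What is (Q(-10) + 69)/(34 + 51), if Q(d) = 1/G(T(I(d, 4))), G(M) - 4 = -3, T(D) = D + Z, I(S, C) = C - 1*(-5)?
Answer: 14/17 ≈ 0.82353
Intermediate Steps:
I(S, C) = 5 + C (I(S, C) = C + 5 = 5 + C)
Z = 1/6 (Z = (1/6)*1 = 1/6 ≈ 0.16667)
T(D) = 1/6 + D (T(D) = D + 1/6 = 1/6 + D)
G(M) = 1 (G(M) = 4 - 3 = 1)
Q(d) = 1 (Q(d) = 1/1 = 1)
(Q(-10) + 69)/(34 + 51) = (1 + 69)/(34 + 51) = 70/85 = (1/85)*70 = 14/17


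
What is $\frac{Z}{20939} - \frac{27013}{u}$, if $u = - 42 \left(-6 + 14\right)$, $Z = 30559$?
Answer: $\frac{82270433}{1005072} \approx 81.855$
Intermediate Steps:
$u = -336$ ($u = \left(-42\right) 8 = -336$)
$\frac{Z}{20939} - \frac{27013}{u} = \frac{30559}{20939} - \frac{27013}{-336} = 30559 \cdot \frac{1}{20939} - - \frac{3859}{48} = \frac{30559}{20939} + \frac{3859}{48} = \frac{82270433}{1005072}$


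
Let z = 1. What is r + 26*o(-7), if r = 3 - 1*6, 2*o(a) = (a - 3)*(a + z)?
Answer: 777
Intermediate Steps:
o(a) = (1 + a)*(-3 + a)/2 (o(a) = ((a - 3)*(a + 1))/2 = ((-3 + a)*(1 + a))/2 = ((1 + a)*(-3 + a))/2 = (1 + a)*(-3 + a)/2)
r = -3 (r = 3 - 6 = -3)
r + 26*o(-7) = -3 + 26*(-3/2 + (½)*(-7)² - 1*(-7)) = -3 + 26*(-3/2 + (½)*49 + 7) = -3 + 26*(-3/2 + 49/2 + 7) = -3 + 26*30 = -3 + 780 = 777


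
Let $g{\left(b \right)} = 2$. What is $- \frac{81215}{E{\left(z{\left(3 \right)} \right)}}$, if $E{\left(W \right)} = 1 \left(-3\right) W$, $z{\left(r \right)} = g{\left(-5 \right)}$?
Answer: $\frac{81215}{6} \approx 13536.0$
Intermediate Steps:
$z{\left(r \right)} = 2$
$E{\left(W \right)} = - 3 W$
$- \frac{81215}{E{\left(z{\left(3 \right)} \right)}} = - \frac{81215}{\left(-3\right) 2} = - \frac{81215}{-6} = \left(-81215\right) \left(- \frac{1}{6}\right) = \frac{81215}{6}$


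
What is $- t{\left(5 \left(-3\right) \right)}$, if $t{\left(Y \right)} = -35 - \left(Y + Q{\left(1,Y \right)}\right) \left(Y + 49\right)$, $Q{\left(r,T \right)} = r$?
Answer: $-441$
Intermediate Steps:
$t{\left(Y \right)} = -35 - \left(1 + Y\right) \left(49 + Y\right)$ ($t{\left(Y \right)} = -35 - \left(Y + 1\right) \left(Y + 49\right) = -35 - \left(1 + Y\right) \left(49 + Y\right)$)
$- t{\left(5 \left(-3\right) \right)} = - (-84 - \left(5 \left(-3\right)\right)^{2} - 50 \cdot 5 \left(-3\right)) = - (-84 - \left(-15\right)^{2} - -750) = - (-84 - 225 + 750) = \left(-1\right) 441 = -441$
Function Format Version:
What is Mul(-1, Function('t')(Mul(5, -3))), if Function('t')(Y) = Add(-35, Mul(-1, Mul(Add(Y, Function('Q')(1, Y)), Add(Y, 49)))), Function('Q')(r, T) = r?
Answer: -441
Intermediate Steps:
Function('t')(Y) = Add(-35, Mul(-1, Add(1, Y), Add(49, Y))) (Function('t')(Y) = Add(-35, Mul(-1, Mul(Add(Y, 1), Add(Y, 49)))) = Add(-35, Mul(-1, Mul(Add(1, Y), Add(49, Y)))) = Add(-35, Mul(-1, Add(1, Y), Add(49, Y))))
Mul(-1, Function('t')(Mul(5, -3))) = Mul(-1, Add(-84, Mul(-1, Pow(Mul(5, -3), 2)), Mul(-50, Mul(5, -3)))) = Mul(-1, Add(-84, Mul(-1, Pow(-15, 2)), Mul(-50, -15))) = Mul(-1, Add(-84, Mul(-1, 225), 750)) = Mul(-1, Add(-84, -225, 750)) = Mul(-1, 441) = -441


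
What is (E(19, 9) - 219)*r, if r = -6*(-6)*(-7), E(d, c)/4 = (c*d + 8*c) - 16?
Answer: -173628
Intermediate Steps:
E(d, c) = -64 + 32*c + 4*c*d (E(d, c) = 4*((c*d + 8*c) - 16) = 4*((8*c + c*d) - 16) = 4*(-16 + 8*c + c*d) = -64 + 32*c + 4*c*d)
r = -252 (r = 36*(-7) = -252)
(E(19, 9) - 219)*r = ((-64 + 32*9 + 4*9*19) - 219)*(-252) = ((-64 + 288 + 684) - 219)*(-252) = (908 - 219)*(-252) = 689*(-252) = -173628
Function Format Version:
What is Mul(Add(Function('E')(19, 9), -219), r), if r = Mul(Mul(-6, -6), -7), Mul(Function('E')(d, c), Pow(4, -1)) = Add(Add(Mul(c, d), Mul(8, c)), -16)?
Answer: -173628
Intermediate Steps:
Function('E')(d, c) = Add(-64, Mul(32, c), Mul(4, c, d)) (Function('E')(d, c) = Mul(4, Add(Add(Mul(c, d), Mul(8, c)), -16)) = Mul(4, Add(Add(Mul(8, c), Mul(c, d)), -16)) = Mul(4, Add(-16, Mul(8, c), Mul(c, d))) = Add(-64, Mul(32, c), Mul(4, c, d)))
r = -252 (r = Mul(36, -7) = -252)
Mul(Add(Function('E')(19, 9), -219), r) = Mul(Add(Add(-64, Mul(32, 9), Mul(4, 9, 19)), -219), -252) = Mul(Add(Add(-64, 288, 684), -219), -252) = Mul(Add(908, -219), -252) = Mul(689, -252) = -173628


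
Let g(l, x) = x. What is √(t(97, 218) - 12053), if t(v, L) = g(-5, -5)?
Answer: I*√12058 ≈ 109.81*I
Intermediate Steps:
t(v, L) = -5
√(t(97, 218) - 12053) = √(-5 - 12053) = √(-12058) = I*√12058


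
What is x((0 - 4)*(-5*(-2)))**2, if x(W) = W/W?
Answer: 1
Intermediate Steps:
x(W) = 1
x((0 - 4)*(-5*(-2)))**2 = 1**2 = 1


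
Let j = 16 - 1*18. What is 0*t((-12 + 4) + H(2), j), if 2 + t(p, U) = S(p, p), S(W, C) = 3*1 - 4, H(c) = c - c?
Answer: 0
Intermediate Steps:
H(c) = 0
j = -2 (j = 16 - 18 = -2)
S(W, C) = -1 (S(W, C) = 3 - 4 = -1)
t(p, U) = -3 (t(p, U) = -2 - 1 = -3)
0*t((-12 + 4) + H(2), j) = 0*(-3) = 0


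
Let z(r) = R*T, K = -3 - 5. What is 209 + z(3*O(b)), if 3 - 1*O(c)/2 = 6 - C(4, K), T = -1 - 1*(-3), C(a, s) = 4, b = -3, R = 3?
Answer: 215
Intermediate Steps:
K = -8
T = 2 (T = -1 + 3 = 2)
O(c) = 2 (O(c) = 6 - 2*(6 - 1*4) = 6 - 2*(6 - 4) = 6 - 2*2 = 6 - 4 = 2)
z(r) = 6 (z(r) = 3*2 = 6)
209 + z(3*O(b)) = 209 + 6 = 215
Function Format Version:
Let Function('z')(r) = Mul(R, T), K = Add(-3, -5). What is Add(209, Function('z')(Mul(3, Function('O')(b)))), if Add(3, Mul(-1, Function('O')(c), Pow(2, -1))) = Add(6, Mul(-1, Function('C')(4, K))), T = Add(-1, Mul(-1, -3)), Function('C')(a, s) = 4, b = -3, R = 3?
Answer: 215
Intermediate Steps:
K = -8
T = 2 (T = Add(-1, 3) = 2)
Function('O')(c) = 2 (Function('O')(c) = Add(6, Mul(-2, Add(6, Mul(-1, 4)))) = Add(6, Mul(-2, Add(6, -4))) = Add(6, Mul(-2, 2)) = Add(6, -4) = 2)
Function('z')(r) = 6 (Function('z')(r) = Mul(3, 2) = 6)
Add(209, Function('z')(Mul(3, Function('O')(b)))) = Add(209, 6) = 215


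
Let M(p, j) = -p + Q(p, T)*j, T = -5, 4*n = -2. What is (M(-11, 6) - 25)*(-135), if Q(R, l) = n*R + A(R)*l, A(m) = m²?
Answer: 487485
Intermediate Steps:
n = -½ (n = (¼)*(-2) = -½ ≈ -0.50000)
Q(R, l) = -R/2 + l*R² (Q(R, l) = -R/2 + R²*l = -R/2 + l*R²)
M(p, j) = -p + j*p*(-½ - 5*p) (M(p, j) = -p + (p*(-½ + p*(-5)))*j = -p + (p*(-½ - 5*p))*j = -p + j*p*(-½ - 5*p))
(M(-11, 6) - 25)*(-135) = ((½)*(-11)*(-2 - 1*6*(1 + 10*(-11))) - 25)*(-135) = ((½)*(-11)*(-2 - 1*6*(1 - 110)) - 25)*(-135) = ((½)*(-11)*(-2 - 1*6*(-109)) - 25)*(-135) = ((½)*(-11)*(-2 + 654) - 25)*(-135) = ((½)*(-11)*652 - 25)*(-135) = (-3586 - 25)*(-135) = -3611*(-135) = 487485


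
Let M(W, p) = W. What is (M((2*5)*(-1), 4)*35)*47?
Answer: -16450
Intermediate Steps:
(M((2*5)*(-1), 4)*35)*47 = (((2*5)*(-1))*35)*47 = ((10*(-1))*35)*47 = -10*35*47 = -350*47 = -16450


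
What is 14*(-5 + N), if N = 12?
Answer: 98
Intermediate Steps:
14*(-5 + N) = 14*(-5 + 12) = 14*7 = 98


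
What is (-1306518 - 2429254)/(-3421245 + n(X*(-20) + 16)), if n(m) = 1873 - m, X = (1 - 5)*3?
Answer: 933943/854907 ≈ 1.0924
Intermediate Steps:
X = -12 (X = -4*3 = -12)
(-1306518 - 2429254)/(-3421245 + n(X*(-20) + 16)) = (-1306518 - 2429254)/(-3421245 + (1873 - (-12*(-20) + 16))) = -3735772/(-3421245 + (1873 - (240 + 16))) = -3735772/(-3421245 + (1873 - 1*256)) = -3735772/(-3421245 + (1873 - 256)) = -3735772/(-3421245 + 1617) = -3735772/(-3419628) = -3735772*(-1/3419628) = 933943/854907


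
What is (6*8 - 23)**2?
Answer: 625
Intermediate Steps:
(6*8 - 23)**2 = (48 - 23)**2 = 25**2 = 625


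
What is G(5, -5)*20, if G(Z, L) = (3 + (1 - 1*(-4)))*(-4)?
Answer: -640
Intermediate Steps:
G(Z, L) = -32 (G(Z, L) = (3 + (1 + 4))*(-4) = (3 + 5)*(-4) = 8*(-4) = -32)
G(5, -5)*20 = -32*20 = -640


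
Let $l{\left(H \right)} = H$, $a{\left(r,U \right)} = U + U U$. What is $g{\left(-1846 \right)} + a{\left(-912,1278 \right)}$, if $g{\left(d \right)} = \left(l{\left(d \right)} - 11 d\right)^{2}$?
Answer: $342406162$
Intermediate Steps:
$a{\left(r,U \right)} = U + U^{2}$
$g{\left(d \right)} = 100 d^{2}$ ($g{\left(d \right)} = \left(d - 11 d\right)^{2} = \left(- 10 d\right)^{2} = 100 d^{2}$)
$g{\left(-1846 \right)} + a{\left(-912,1278 \right)} = 100 \left(-1846\right)^{2} + 1278 \left(1 + 1278\right) = 100 \cdot 3407716 + 1278 \cdot 1279 = 340771600 + 1634562 = 342406162$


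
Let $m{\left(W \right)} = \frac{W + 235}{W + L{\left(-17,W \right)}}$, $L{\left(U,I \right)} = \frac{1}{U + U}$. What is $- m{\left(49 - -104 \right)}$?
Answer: $- \frac{13192}{5201} \approx -2.5364$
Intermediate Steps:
$L{\left(U,I \right)} = \frac{1}{2 U}$
$m{\left(W \right)} = \frac{235 + W}{- \frac{1}{34} + W}$ ($m{\left(W \right)} = \frac{W + 235}{W + \frac{1}{2 \left(-17\right)}} = \frac{235 + W}{W + \frac{1}{2} \left(- \frac{1}{17}\right)} = \frac{235 + W}{W - \frac{1}{34}} = \frac{235 + W}{- \frac{1}{34} + W}$)
$- m{\left(49 - -104 \right)} = - \frac{34 \left(235 + \left(49 - -104\right)\right)}{-1 + 34 \left(49 - -104\right)} = - \frac{34 \left(235 + \left(49 + 104\right)\right)}{-1 + 34 \left(49 + 104\right)} = - \frac{34 \left(235 + 153\right)}{-1 + 34 \cdot 153} = - \frac{34 \cdot 388}{-1 + 5202} = - \frac{34 \cdot 388}{5201} = \left(-1\right) \frac{13192}{5201} = - \frac{13192}{5201}$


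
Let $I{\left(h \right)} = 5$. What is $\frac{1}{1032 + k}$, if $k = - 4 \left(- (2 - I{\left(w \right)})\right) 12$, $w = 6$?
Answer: $\frac{1}{888} \approx 0.0011261$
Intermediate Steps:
$k = -144$ ($k = - 4 \left(- (2 - 5)\right) 12 = - 4 \left(\left(-1\right) \left(-3\right)\right) 12 = \left(-4\right) 3 \cdot 12 = \left(-12\right) 12 = -144$)
$\frac{1}{1032 + k} = \frac{1}{1032 - 144} = \frac{1}{888}$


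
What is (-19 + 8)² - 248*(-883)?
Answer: 219105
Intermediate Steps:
(-19 + 8)² - 248*(-883) = (-11)² + 218984 = 121 + 218984 = 219105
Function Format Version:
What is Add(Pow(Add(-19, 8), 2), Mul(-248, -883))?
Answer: 219105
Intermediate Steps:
Add(Pow(Add(-19, 8), 2), Mul(-248, -883)) = Add(Pow(-11, 2), 218984) = Add(121, 218984) = 219105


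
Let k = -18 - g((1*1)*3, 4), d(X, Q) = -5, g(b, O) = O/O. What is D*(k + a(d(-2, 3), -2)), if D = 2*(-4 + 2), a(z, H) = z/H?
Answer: 66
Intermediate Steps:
g(b, O) = 1
D = -4 (D = 2*(-2) = -4)
k = -19 (k = -18 - 1*1 = -18 - 1 = -19)
D*(k + a(d(-2, 3), -2)) = -4*(-19 - 5/(-2)) = -4*(-19 - 5*(-½)) = -4*(-19 + 5/2) = -4*(-33/2) = 66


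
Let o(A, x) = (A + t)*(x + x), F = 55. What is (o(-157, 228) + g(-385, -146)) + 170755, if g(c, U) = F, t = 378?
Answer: 271586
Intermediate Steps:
g(c, U) = 55
o(A, x) = 2*x*(378 + A) (o(A, x) = (A + 378)*(x + x) = (378 + A)*(2*x) = 2*x*(378 + A))
(o(-157, 228) + g(-385, -146)) + 170755 = (2*228*(378 - 157) + 55) + 170755 = (2*228*221 + 55) + 170755 = (100776 + 55) + 170755 = 100831 + 170755 = 271586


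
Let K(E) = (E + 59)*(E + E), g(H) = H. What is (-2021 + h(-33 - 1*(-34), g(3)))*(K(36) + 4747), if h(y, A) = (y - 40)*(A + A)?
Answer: -26128685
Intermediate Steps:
h(y, A) = 2*A*(-40 + y) (h(y, A) = (-40 + y)*(2*A) = 2*A*(-40 + y))
K(E) = 2*E*(59 + E) (K(E) = (59 + E)*(2*E) = 2*E*(59 + E))
(-2021 + h(-33 - 1*(-34), g(3)))*(K(36) + 4747) = (-2021 + 2*3*(-40 + (-33 - 1*(-34))))*(2*36*(59 + 36) + 4747) = (-2021 + 2*3*(-40 + (-33 + 34)))*(2*36*95 + 4747) = (-2021 + 2*3*(-40 + 1))*(6840 + 4747) = (-2021 + 2*3*(-39))*11587 = (-2021 - 234)*11587 = -2255*11587 = -26128685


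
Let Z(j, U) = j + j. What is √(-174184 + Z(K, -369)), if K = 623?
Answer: I*√172938 ≈ 415.86*I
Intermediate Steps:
Z(j, U) = 2*j
√(-174184 + Z(K, -369)) = √(-174184 + 2*623) = √(-174184 + 1246) = √(-172938) = I*√172938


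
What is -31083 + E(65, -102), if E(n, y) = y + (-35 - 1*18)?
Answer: -31238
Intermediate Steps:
E(n, y) = -53 + y (E(n, y) = y + (-35 - 18) = y - 53 = -53 + y)
-31083 + E(65, -102) = -31083 + (-53 - 102) = -31083 - 155 = -31238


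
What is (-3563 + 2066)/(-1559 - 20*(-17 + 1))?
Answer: 499/413 ≈ 1.2082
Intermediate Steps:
(-3563 + 2066)/(-1559 - 20*(-17 + 1)) = -1497/(-1559 - 20*(-16)) = -1497/(-1559 + 320) = -1497/(-1239) = -1497*(-1/1239) = 499/413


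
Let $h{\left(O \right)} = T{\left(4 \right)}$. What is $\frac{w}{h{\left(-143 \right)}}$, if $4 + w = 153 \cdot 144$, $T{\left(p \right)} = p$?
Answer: $5507$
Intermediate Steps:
$h{\left(O \right)} = 4$
$w = 22028$ ($w = -4 + 153 \cdot 144 = -4 + 22032 = 22028$)
$\frac{w}{h{\left(-143 \right)}} = \frac{22028}{4} = 22028 \cdot \frac{1}{4} = 5507$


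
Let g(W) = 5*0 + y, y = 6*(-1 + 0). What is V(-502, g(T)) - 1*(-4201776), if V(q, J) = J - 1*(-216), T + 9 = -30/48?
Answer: 4201986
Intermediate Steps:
T = -77/8 (T = -9 - 30/48 = -9 - 30*1/48 = -9 - 5/8 = -77/8 ≈ -9.6250)
y = -6 (y = 6*(-1) = -6)
g(W) = -6 (g(W) = 5*0 - 6 = 0 - 6 = -6)
V(q, J) = 216 + J (V(q, J) = J + 216 = 216 + J)
V(-502, g(T)) - 1*(-4201776) = (216 - 6) - 1*(-4201776) = 210 + 4201776 = 4201986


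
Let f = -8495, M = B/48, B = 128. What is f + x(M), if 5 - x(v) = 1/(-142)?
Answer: -1205579/142 ≈ -8490.0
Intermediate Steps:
M = 8/3 (M = 128/48 = 128*(1/48) = 8/3 ≈ 2.6667)
x(v) = 711/142 (x(v) = 5 - 1/(-142) = 5 - 1*(-1/142) = 5 + 1/142 = 711/142)
f + x(M) = -8495 + 711/142 = -1205579/142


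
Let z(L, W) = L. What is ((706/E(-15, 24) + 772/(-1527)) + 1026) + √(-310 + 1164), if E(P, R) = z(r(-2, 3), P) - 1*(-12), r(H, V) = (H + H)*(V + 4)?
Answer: 11988409/12216 + √854 ≈ 1010.6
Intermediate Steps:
r(H, V) = 2*H*(4 + V) (r(H, V) = (2*H)*(4 + V) = 2*H*(4 + V))
E(P, R) = -16 (E(P, R) = 2*(-2)*(4 + 3) - 1*(-12) = 2*(-2)*7 + 12 = -28 + 12 = -16)
((706/E(-15, 24) + 772/(-1527)) + 1026) + √(-310 + 1164) = ((706/(-16) + 772/(-1527)) + 1026) + √(-310 + 1164) = ((706*(-1/16) + 772*(-1/1527)) + 1026) + √854 = ((-353/8 - 772/1527) + 1026) + √854 = (-545207/12216 + 1026) + √854 = 11988409/12216 + √854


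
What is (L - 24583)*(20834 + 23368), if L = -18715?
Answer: -1913858196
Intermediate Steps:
(L - 24583)*(20834 + 23368) = (-18715 - 24583)*(20834 + 23368) = -43298*44202 = -1913858196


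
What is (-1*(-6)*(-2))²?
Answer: 144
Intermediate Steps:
(-1*(-6)*(-2))² = (6*(-2))² = (-12)² = 144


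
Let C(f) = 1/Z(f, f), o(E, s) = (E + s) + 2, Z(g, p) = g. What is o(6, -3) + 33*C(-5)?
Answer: -8/5 ≈ -1.6000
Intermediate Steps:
o(E, s) = 2 + E + s
C(f) = 1/f
o(6, -3) + 33*C(-5) = (2 + 6 - 3) + 33/(-5) = 5 + 33*(-1/5) = 5 - 33/5 = -8/5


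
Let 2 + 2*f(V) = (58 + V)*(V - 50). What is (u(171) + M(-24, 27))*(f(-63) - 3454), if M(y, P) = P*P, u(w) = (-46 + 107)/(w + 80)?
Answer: -580694400/251 ≈ -2.3135e+6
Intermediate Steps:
u(w) = 61/(80 + w)
f(V) = -1 + (-50 + V)*(58 + V)/2 (f(V) = -1 + ((58 + V)*(V - 50))/2 = -1 + ((58 + V)*(-50 + V))/2 = -1 + ((-50 + V)*(58 + V))/2 = -1 + (-50 + V)*(58 + V)/2)
M(y, P) = P**2
(u(171) + M(-24, 27))*(f(-63) - 3454) = (61/(80 + 171) + 27**2)*((-1451 + (1/2)*(-63)**2 + 4*(-63)) - 3454) = (61/251 + 729)*((-1451 + (1/2)*3969 - 252) - 3454) = (61*(1/251) + 729)*((-1451 + 3969/2 - 252) - 3454) = (61/251 + 729)*(563/2 - 3454) = (183040/251)*(-6345/2) = -580694400/251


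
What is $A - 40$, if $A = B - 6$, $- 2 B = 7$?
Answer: $- \frac{99}{2} \approx -49.5$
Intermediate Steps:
$B = - \frac{7}{2}$ ($B = \left(- \frac{1}{2}\right) 7 = - \frac{7}{2} \approx -3.5$)
$A = - \frac{19}{2}$ ($A = - \frac{7}{2} - 6 = - \frac{19}{2} \approx -9.5$)
$A - 40 = - \frac{19}{2} - 40 = - \frac{99}{2}$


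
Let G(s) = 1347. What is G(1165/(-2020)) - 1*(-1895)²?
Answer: -3589678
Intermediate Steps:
G(1165/(-2020)) - 1*(-1895)² = 1347 - 1*(-1895)² = 1347 - 1*3591025 = 1347 - 3591025 = -3589678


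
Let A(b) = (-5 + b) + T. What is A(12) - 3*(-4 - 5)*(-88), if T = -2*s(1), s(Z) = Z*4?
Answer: -2377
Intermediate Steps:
s(Z) = 4*Z
T = -8 ≈ -8.0000
A(b) = -13 + b (A(b) = (-5 + b) - 8 = -13 + b)
A(12) - 3*(-4 - 5)*(-88) = (-13 + 12) - 3*(-4 - 5)*(-88) = -1 - 3*(-9)*(-88) = -1 + 27*(-88) = -1 - 2376 = -2377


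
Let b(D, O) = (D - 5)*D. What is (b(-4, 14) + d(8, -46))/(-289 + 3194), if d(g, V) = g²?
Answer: 20/581 ≈ 0.034423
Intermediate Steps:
b(D, O) = D*(-5 + D) (b(D, O) = (-5 + D)*D = D*(-5 + D))
(b(-4, 14) + d(8, -46))/(-289 + 3194) = (-4*(-5 - 4) + 8²)/(-289 + 3194) = (-4*(-9) + 64)/2905 = (36 + 64)*(1/2905) = 100*(1/2905) = 20/581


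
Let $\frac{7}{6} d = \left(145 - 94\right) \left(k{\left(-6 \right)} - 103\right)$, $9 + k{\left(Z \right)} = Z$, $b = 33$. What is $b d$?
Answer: $- \frac{1191564}{7} \approx -1.7022 \cdot 10^{5}$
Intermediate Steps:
$k{\left(Z \right)} = -9 + Z$
$d = - \frac{36108}{7}$ ($d = \frac{6 \left(145 - 94\right) \left(\left(-9 - 6\right) - 103\right)}{7} = \frac{6 \cdot 51 \left(-15 - 103\right)}{7} = \frac{6 \cdot 51 \left(-118\right)}{7} = \frac{6}{7} \left(-6018\right) = - \frac{36108}{7} \approx -5158.3$)
$b d = 33 \left(- \frac{36108}{7}\right) = - \frac{1191564}{7}$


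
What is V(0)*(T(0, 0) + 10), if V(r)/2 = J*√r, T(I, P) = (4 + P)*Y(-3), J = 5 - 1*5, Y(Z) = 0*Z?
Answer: 0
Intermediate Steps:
Y(Z) = 0
J = 0 (J = 5 - 5 = 0)
T(I, P) = 0 (T(I, P) = (4 + P)*0 = 0)
V(r) = 0 (V(r) = 2*(0*√r) = 2*0 = 0)
V(0)*(T(0, 0) + 10) = 0*(0 + 10) = 0*10 = 0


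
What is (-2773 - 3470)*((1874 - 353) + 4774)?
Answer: -39299685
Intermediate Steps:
(-2773 - 3470)*((1874 - 353) + 4774) = -6243*(1521 + 4774) = -6243*6295 = -39299685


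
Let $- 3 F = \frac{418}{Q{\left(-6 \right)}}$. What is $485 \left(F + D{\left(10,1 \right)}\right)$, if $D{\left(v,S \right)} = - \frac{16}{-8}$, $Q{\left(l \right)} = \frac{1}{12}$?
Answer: $-809950$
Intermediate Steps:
$Q{\left(l \right)} = \frac{1}{12}$
$F = -1672$ ($F = - \frac{418 \frac{1}{\frac{1}{12}}}{3} = - \frac{418 \cdot 12}{3} = \left(- \frac{1}{3}\right) 5016 = -1672$)
$D{\left(v,S \right)} = 2$ ($D{\left(v,S \right)} = \left(-16\right) \left(- \frac{1}{8}\right) = 2$)
$485 \left(F + D{\left(10,1 \right)}\right) = 485 \left(-1672 + 2\right) = 485 \left(-1670\right) = -809950$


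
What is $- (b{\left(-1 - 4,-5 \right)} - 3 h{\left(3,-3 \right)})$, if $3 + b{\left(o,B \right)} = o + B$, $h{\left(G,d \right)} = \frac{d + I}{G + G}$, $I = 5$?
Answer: $14$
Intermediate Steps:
$h{\left(G,d \right)} = \frac{5 + d}{2 G}$ ($h{\left(G,d \right)} = \frac{d + 5}{G + G} = \frac{5 + d}{2 G}$)
$b{\left(o,B \right)} = -3 + B + o$ ($b{\left(o,B \right)} = -3 + \left(o + B\right) = -3 + \left(B + o\right) = -3 + B + o$)
$- (b{\left(-1 - 4,-5 \right)} - 3 h{\left(3,-3 \right)}) = - (\left(-3 - 5 - 5\right) - 3 \frac{5 - 3}{2 \cdot 3}) = - (\left(-3 - 5 - 5\right) - 3 \cdot \frac{1}{2} \cdot \frac{1}{3} \cdot 2) = - (\left(-3 - 5 - 5\right) - 1) = - (-13 - 1) = \left(-1\right) \left(-14\right) = 14$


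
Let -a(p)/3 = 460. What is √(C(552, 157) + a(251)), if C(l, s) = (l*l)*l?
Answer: 2*√42048807 ≈ 12969.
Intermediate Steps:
C(l, s) = l³ (C(l, s) = l²*l = l³)
a(p) = -1380 (a(p) = -3*460 = -1380)
√(C(552, 157) + a(251)) = √(552³ - 1380) = √(168196608 - 1380) = √168195228 = 2*√42048807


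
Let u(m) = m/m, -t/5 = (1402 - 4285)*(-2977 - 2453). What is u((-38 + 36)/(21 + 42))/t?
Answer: -1/78273450 ≈ -1.2776e-8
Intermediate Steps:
t = -78273450 (t = -5*(1402 - 4285)*(-2977 - 2453) = -(-14415)*(-5430) = -5*15654690 = -78273450)
u(m) = 1
u((-38 + 36)/(21 + 42))/t = 1/(-78273450) = 1*(-1/78273450) = -1/78273450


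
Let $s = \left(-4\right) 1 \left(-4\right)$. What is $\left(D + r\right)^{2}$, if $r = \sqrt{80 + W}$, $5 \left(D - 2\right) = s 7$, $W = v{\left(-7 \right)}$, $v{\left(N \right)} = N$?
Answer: $\frac{16709}{25} + \frac{244 \sqrt{73}}{5} \approx 1085.3$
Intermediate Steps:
$W = -7$
$s = 16$ ($s = \left(-4\right) \left(-4\right) = 16$)
$D = \frac{122}{5}$ ($D = 2 + \frac{16 \cdot 7}{5} = 2 + \frac{1}{5} \cdot 112 = 2 + \frac{112}{5} = \frac{122}{5} \approx 24.4$)
$r = \sqrt{73}$ ($r = \sqrt{80 - 7} = \sqrt{73} \approx 8.544$)
$\left(D + r\right)^{2} = \left(\frac{122}{5} + \sqrt{73}\right)^{2}$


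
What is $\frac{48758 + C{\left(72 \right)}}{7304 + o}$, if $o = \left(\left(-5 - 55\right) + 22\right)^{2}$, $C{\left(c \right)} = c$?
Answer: $\frac{24415}{4374} \approx 5.5818$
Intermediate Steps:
$o = 1444$ ($o = \left(-60 + 22\right)^{2} = \left(-38\right)^{2} = 1444$)
$\frac{48758 + C{\left(72 \right)}}{7304 + o} = \frac{48758 + 72}{7304 + 1444} = \frac{48830}{8748} = 48830 \cdot \frac{1}{8748} = \frac{24415}{4374}$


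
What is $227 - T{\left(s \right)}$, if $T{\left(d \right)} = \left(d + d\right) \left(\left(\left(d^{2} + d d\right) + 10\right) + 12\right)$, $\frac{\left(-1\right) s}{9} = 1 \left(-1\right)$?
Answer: $-3085$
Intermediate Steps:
$s = 9$ ($s = - 9 \cdot 1 \left(-1\right) = \left(-9\right) \left(-1\right) = 9$)
$T{\left(d \right)} = 2 d \left(22 + 2 d^{2}\right)$ ($T{\left(d \right)} = 2 d \left(\left(\left(d^{2} + d^{2}\right) + 10\right) + 12\right) = 2 d \left(\left(2 d^{2} + 10\right) + 12\right) = 2 d \left(\left(10 + 2 d^{2}\right) + 12\right) = 2 d \left(22 + 2 d^{2}\right)$)
$227 - T{\left(s \right)} = 227 - 4 \cdot 9 \left(11 + 9^{2}\right) = 227 - 4 \cdot 9 \left(11 + 81\right) = 227 - 4 \cdot 9 \cdot 92 = 227 - 3312 = -3085$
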